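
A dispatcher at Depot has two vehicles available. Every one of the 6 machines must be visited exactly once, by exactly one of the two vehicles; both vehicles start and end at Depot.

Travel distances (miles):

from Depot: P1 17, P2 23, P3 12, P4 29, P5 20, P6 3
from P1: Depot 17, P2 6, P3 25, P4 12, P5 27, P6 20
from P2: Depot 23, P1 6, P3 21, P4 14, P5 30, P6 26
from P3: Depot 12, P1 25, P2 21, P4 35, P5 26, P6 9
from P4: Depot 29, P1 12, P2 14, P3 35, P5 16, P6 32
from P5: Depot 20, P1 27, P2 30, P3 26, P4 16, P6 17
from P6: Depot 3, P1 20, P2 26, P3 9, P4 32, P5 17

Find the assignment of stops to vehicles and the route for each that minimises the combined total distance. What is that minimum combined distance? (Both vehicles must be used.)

Check every non-empty split of the stops between the two vehicles; for each half take its own optimal tour:
  {P1} + {P2, P3, P4, P5, P6}: 34 + 83 = 117
  {P2} + {P1, P3, P4, P5, P6}: 46 + 83 = 129
  {P1, P2} + {P3, P4, P5, P6}: 46 + 83 = 129
  {P3} + {P1, P2, P4, P5, P6}: 24 + 73 = 97
  {P1, P3} + {P2, P4, P5, P6}: 54 + 73 = 127
  {P2, P3} + {P1, P4, P5, P6}: 56 + 65 = 121
  … (31 splits in total)
  {P1, P2, P3, P4, P5} + {P6}: 87 + 6 = 93  ← best
Best: vehicle 1 Depot → P3 → P2 → P1 → P4 → P5 → Depot = 87; vehicle 2 Depot → P6 → Depot = 6; combined 93.

93 miles — the smallest possible combined total.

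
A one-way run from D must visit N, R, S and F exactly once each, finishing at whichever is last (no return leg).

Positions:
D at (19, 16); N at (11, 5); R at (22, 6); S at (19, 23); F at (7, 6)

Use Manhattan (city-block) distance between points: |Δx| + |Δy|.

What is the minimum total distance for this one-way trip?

44 — the minimum one-way total.

There are 4! = 24 possible orderings.
D→N→R→S→F: 19+12+20+29 = 80
D→N→R→F→S: 19+12+15+29 = 75
D→N→S→R→F: 19+26+20+15 = 80
D→N→S→F→R: 19+26+29+15 = 89
D→N→F→R→S: 19+5+15+20 = 59
D→N→F→S→R: 19+5+29+20 = 73
D→R→N→S→F: 13+12+26+29 = 80
D→R→N→F→S: 13+12+5+29 = 59
D→R→S→N→F: 13+20+26+5 = 64
D→R→S→F→N: 13+20+29+5 = 67
D→R→F→N→S: 13+15+5+26 = 59
D→R→F→S→N: 13+15+29+26 = 83
D→S→N→R→F: 7+26+12+15 = 60
D→S→N→F→R: 7+26+5+15 = 53
… (10 more)
D→S→R→N→F: 7+20+12+5 = 44  ← best
The minimum is 44.
One shortest path: D → S → R → N → F.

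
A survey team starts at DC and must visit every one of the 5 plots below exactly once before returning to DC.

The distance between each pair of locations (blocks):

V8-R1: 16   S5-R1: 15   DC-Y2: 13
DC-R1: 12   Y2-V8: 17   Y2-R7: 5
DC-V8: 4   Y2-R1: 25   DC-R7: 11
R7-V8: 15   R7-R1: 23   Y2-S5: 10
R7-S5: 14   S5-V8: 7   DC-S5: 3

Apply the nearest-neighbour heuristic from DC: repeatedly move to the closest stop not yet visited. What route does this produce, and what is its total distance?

Total distance 67 blocks via the nearest-neighbour route DC → S5 → V8 → R7 → Y2 → R1 → DC.

From DC: distances to unvisited — S5=3, V8=4, R7=11, R1=12, Y2=13. Nearest is S5 (3).
From S5: distances to unvisited — V8=7, Y2=10, R7=14, R1=15. Nearest is V8 (7).
From V8: distances to unvisited — R7=15, R1=16, Y2=17. Nearest is R7 (15).
From R7: distances to unvisited — Y2=5, R1=23. Nearest is Y2 (5).
From Y2: distances to unvisited — R1=25. Nearest is R1 (25).
Return R1→DC: 12.
Total = 3 + 7 + 15 + 5 + 25 + 12 = 67.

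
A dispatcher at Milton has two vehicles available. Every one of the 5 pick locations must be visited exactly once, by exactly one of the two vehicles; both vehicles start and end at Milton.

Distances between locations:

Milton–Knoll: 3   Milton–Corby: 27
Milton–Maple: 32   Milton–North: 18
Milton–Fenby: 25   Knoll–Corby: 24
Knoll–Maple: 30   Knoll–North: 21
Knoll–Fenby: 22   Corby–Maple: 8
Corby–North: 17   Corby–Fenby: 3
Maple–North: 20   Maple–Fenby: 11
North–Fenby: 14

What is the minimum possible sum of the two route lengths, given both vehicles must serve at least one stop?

80 — the smallest possible combined total.

Try each way of splitting the stops between the two vehicles (each non-empty) and, for each split, find the best tour for each vehicle:
  {Knoll} + {Corby, Maple, North, Fenby}: 6 + 74 = 80
  {Corby} + {Knoll, Maple, North, Fenby}: 54 + 74 = 128
  {Knoll, Corby} + {Maple, North, Fenby}: 54 + 74 = 128
  {Maple} + {Knoll, Corby, North, Fenby}: 64 + 62 = 126
  {Knoll, Maple} + {Corby, North, Fenby}: 65 + 62 = 127
  {Corby, Maple} + {Knoll, North, Fenby}: 67 + 57 = 124
  … (15 splits in total)
Best: vehicle 1 Milton → Knoll → Milton = 6; vehicle 2 Milton → North → Maple → Corby → Fenby → Milton = 74; combined 80.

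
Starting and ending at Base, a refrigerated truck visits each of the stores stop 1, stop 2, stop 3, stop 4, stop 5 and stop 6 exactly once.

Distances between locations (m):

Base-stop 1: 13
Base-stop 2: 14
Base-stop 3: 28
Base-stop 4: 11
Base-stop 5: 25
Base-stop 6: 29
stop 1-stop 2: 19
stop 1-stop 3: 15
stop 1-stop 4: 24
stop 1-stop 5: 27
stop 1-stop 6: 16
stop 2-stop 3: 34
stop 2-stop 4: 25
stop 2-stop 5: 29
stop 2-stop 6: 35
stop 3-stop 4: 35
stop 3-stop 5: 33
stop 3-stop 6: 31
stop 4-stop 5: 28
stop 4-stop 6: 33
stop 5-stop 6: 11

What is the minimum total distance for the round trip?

With 6 stops there are 6!/2 = 360 distinct round trips (a route and its reverse cost the same).
Base→stop 1→stop 2→stop 3→stop 4→stop 5→stop 6→Base: 13+19+34+35+28+11+29 = 169
Base→stop 1→stop 2→stop 3→stop 4→stop 6→stop 5→Base: 13+19+34+35+33+11+25 = 170
Base→stop 1→stop 2→stop 3→stop 5→stop 4→stop 6→Base: 13+19+34+33+28+33+29 = 189
Base→stop 1→stop 2→stop 3→stop 5→stop 6→stop 4→Base: 13+19+34+33+11+33+11 = 154
Base→stop 1→stop 2→stop 3→stop 6→stop 4→stop 5→Base: 13+19+34+31+33+28+25 = 183
Base→stop 1→stop 2→stop 3→stop 6→stop 5→stop 4→Base: 13+19+34+31+11+28+11 = 147
Base→stop 1→stop 2→stop 4→stop 3→stop 5→stop 6→Base: 13+19+25+35+33+11+29 = 165
Base→stop 1→stop 2→stop 4→stop 3→stop 6→stop 5→Base: 13+19+25+35+31+11+25 = 159
… (352 more)
Base→stop 2→stop 1→stop 3→stop 6→stop 5→stop 4→Base: 14+19+15+31+11+28+11 = 129  ← best
The minimum is 129.
One optimal route: Base → stop 2 → stop 1 → stop 3 → stop 6 → stop 5 → stop 4 → Base (or its reverse).

129 m — the shortest possible round trip.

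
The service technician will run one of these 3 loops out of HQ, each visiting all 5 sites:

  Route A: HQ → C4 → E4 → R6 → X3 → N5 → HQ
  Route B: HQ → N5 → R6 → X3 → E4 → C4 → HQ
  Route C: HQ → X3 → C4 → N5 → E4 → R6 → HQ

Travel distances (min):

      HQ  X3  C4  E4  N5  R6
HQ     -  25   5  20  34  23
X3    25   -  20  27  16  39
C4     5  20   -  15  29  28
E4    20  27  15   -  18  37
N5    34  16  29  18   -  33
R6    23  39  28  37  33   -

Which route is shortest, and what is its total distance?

Shortest is Route A, total 146 min.

Route A: 5 + 15 + 37 + 39 + 16 + 34 = 146
Route B: 34 + 33 + 39 + 27 + 15 + 5 = 153
Route C: 25 + 20 + 29 + 18 + 37 + 23 = 152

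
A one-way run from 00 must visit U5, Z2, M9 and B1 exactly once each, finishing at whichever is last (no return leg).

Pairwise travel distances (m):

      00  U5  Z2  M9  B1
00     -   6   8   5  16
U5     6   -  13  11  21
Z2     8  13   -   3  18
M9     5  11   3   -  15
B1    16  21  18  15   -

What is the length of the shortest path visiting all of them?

Shortest open route: 37 m.

There are 4! = 24 possible orderings.
00 - U5 - Z2 - M9 - B1: 6+13+3+15 = 37
00 - U5 - Z2 - B1 - M9: 6+13+18+15 = 52
00 - U5 - M9 - Z2 - B1: 6+11+3+18 = 38
00 - U5 - M9 - B1 - Z2: 6+11+15+18 = 50
00 - U5 - B1 - Z2 - M9: 6+21+18+3 = 48
00 - U5 - B1 - M9 - Z2: 6+21+15+3 = 45
00 - Z2 - U5 - M9 - B1: 8+13+11+15 = 47
00 - Z2 - U5 - B1 - M9: 8+13+21+15 = 57
00 - Z2 - M9 - U5 - B1: 8+3+11+21 = 43
00 - Z2 - M9 - B1 - U5: 8+3+15+21 = 47
00 - Z2 - B1 - U5 - M9: 8+18+21+11 = 58
00 - Z2 - B1 - M9 - U5: 8+18+15+11 = 52
00 - M9 - U5 - Z2 - B1: 5+11+13+18 = 47
00 - M9 - U5 - B1 - Z2: 5+11+21+18 = 55
… (10 more)
The minimum is 37.
One shortest path: 00 → U5 → Z2 → M9 → B1.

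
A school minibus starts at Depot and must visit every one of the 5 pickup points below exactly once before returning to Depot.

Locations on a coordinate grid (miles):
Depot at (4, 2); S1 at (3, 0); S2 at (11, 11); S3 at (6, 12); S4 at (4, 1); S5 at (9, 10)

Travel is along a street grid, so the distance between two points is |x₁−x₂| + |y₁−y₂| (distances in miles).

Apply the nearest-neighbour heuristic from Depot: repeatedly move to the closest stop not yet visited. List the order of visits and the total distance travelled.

Nearest-neighbour total = 42 miles; route Depot → S4 → S1 → S3 → S5 → S2 → Depot.

Depot → [S4:1 / S1:3 / S3:12 / S5:13 / S2:16] → S4 (1)
S4 → [S1:2 / S3:13 / S5:14 / S2:17] → S1 (2)
S1 → [S3:15 / S5:16 / S2:19] → S3 (15)
S3 → [S5:5 / S2:6] → S5 (5)
S5 → [S2:3] → S2 (3)
Return S2→Depot: 16.
Total = 1 + 2 + 15 + 5 + 3 + 16 = 42.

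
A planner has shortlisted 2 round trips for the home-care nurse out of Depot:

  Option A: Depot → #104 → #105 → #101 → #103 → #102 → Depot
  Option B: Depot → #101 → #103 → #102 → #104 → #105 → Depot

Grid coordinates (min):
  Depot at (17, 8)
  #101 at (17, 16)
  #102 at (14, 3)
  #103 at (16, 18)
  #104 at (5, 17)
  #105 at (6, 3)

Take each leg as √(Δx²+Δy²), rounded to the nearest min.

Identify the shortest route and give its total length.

Option A: 15 + 14 + 17 + 2 + 15 + 6 = 69
Option B: 8 + 2 + 15 + 17 + 14 + 12 = 68

68 min — Option B is the shortest.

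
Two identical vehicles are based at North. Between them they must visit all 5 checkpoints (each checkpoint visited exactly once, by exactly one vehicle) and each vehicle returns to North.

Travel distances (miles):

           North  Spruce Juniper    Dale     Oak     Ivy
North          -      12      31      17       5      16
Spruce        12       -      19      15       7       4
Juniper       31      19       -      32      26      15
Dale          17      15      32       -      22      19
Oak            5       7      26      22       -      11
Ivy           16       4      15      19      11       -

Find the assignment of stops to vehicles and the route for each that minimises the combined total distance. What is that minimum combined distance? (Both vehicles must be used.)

90 miles — the smallest possible combined total.

Check every non-empty split of the stops between the two vehicles; for each half take its own optimal tour:
  {Spruce} + {Juniper, Dale, Oak, Ivy}: 24 + 80 = 104
  {Juniper} + {Spruce, Dale, Oak, Ivy}: 62 + 52 = 114
  {Spruce, Juniper} + {Dale, Oak, Ivy}: 62 + 52 = 114
  {Dale} + {Spruce, Juniper, Oak, Ivy}: 34 + 62 = 96
  {Spruce, Dale} + {Juniper, Oak, Ivy}: 44 + 62 = 106
  {Juniper, Dale} + {Spruce, Oak, Ivy}: 80 + 32 = 112
  … (15 splits in total)
  {Oak} + {Spruce, Juniper, Dale, Ivy}: 10 + 80 = 90  ← best
Best: vehicle 1 North → Oak → North = 10; vehicle 2 North → Spruce → Ivy → Juniper → Dale → North = 80; combined 90.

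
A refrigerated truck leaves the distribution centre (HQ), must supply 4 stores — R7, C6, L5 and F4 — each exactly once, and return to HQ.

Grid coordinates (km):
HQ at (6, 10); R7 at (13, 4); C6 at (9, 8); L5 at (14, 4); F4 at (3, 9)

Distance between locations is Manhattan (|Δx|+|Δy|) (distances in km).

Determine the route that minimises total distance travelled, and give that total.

Shortest round trip = 34 km.

HQ-R7-C6-L5-F4-HQ: 13+8+9+16+4 = 50
HQ-R7-C6-F4-L5-HQ: 13+8+7+16+14 = 58
HQ-R7-L5-C6-F4-HQ: 13+1+9+7+4 = 34
HQ-R7-L5-F4-C6-HQ: 13+1+16+7+5 = 42
HQ-R7-F4-C6-L5-HQ: 13+15+7+9+14 = 58
HQ-R7-F4-L5-C6-HQ: 13+15+16+9+5 = 58
HQ-C6-R7-L5-F4-HQ: 5+8+1+16+4 = 34
HQ-C6-R7-F4-L5-HQ: 5+8+15+16+14 = 58
HQ-C6-L5-R7-F4-HQ: 5+9+1+15+4 = 34
HQ-C6-F4-R7-L5-HQ: 5+7+15+1+14 = 42
HQ-L5-R7-C6-F4-HQ: 14+1+8+7+4 = 34
HQ-L5-C6-R7-F4-HQ: 14+9+8+15+4 = 50
The minimum is 34.
One optimal route: HQ → R7 → L5 → C6 → F4 → HQ (or its reverse).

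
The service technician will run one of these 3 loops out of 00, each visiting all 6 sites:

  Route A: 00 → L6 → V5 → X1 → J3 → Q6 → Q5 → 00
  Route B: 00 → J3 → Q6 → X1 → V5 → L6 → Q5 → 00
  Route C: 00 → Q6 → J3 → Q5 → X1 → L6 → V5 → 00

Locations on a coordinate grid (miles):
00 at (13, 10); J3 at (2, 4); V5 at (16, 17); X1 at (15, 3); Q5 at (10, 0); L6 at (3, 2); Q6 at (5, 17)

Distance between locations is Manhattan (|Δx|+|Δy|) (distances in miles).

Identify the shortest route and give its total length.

Route A: 18 + 28 + 15 + 14 + 16 + 22 + 13 = 126
Route B: 17 + 16 + 24 + 15 + 28 + 9 + 13 = 122
Route C: 15 + 16 + 12 + 8 + 13 + 28 + 10 = 102

102 miles — Route C is the shortest.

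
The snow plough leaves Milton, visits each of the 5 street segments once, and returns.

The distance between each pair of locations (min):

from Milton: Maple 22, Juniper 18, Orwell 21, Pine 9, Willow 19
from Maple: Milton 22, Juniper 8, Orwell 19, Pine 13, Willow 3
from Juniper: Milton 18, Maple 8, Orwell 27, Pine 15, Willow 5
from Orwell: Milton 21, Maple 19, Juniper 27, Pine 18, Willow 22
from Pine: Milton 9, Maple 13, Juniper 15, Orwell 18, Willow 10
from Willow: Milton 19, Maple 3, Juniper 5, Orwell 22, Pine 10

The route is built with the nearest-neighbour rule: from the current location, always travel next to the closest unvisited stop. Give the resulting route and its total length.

Total distance 78 min via the nearest-neighbour route Milton → Pine → Willow → Maple → Juniper → Orwell → Milton.

At Milton the remaining stops are Pine 9, Juniper 18, Willow 19, Orwell 21, Maple 22; go to Pine.
At Pine the remaining stops are Willow 10, Maple 13, Juniper 15, Orwell 18; go to Willow.
At Willow the remaining stops are Maple 3, Juniper 5, Orwell 22; go to Maple.
At Maple the remaining stops are Juniper 8, Orwell 19; go to Juniper.
At Juniper the remaining stops are Orwell 27; go to Orwell.
Return Orwell→Milton: 21.
Total = 9 + 10 + 3 + 8 + 27 + 21 = 78.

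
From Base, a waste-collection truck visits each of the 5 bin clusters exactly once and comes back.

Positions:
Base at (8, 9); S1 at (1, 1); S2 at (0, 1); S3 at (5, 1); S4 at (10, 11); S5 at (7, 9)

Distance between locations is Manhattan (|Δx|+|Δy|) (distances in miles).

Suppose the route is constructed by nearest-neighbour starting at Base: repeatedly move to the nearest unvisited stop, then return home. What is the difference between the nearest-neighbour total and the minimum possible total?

From Base: S5=1, S4=4, S3=11, S1=15, S2=16 → choose S5 (1).
From S5: S4=5, S3=10, S1=14, S2=15 → choose S4 (5).
From S4: S3=15, S1=19, S2=20 → choose S3 (15).
From S3: S1=4, S2=5 → choose S1 (4).
From S1: S2=1 → choose S2 (1).
NN route Base → S5 → S4 → S3 → S1 → S2 → Base costs 42.
Optimal: Base → S1 → S2 → S3 → S5 → S4 → Base costs 40 (by enumerating all 60 distinct tours).
Excess = 42 − 40 = 2.

2 miles longer than the optimal tour.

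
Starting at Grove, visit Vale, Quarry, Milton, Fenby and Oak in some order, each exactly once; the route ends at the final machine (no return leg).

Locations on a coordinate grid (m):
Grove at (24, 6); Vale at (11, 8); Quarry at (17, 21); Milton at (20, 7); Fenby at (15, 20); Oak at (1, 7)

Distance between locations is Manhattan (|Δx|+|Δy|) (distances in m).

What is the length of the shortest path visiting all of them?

There are 5! = 120 possible orderings.
Grove - Vale - Quarry - Milton - Fenby - Oak: 15+19+17+18+27 = 96
Grove - Vale - Quarry - Milton - Oak - Fenby: 15+19+17+19+27 = 97
Grove - Vale - Quarry - Fenby - Milton - Oak: 15+19+3+18+19 = 74
Grove - Vale - Quarry - Fenby - Oak - Milton: 15+19+3+27+19 = 83
Grove - Vale - Quarry - Oak - Milton - Fenby: 15+19+30+19+18 = 101
Grove - Vale - Quarry - Oak - Fenby - Milton: 15+19+30+27+18 = 109
Grove - Vale - Milton - Quarry - Fenby - Oak: 15+10+17+3+27 = 72
Grove - Vale - Milton - Quarry - Oak - Fenby: 15+10+17+30+27 = 99
Grove - Vale - Milton - Fenby - Quarry - Oak: 15+10+18+3+30 = 76
Grove - Vale - Milton - Fenby - Oak - Quarry: 15+10+18+27+30 = 100
Grove - Vale - Milton - Oak - Quarry - Fenby: 15+10+19+30+3 = 77
Grove - Vale - Milton - Oak - Fenby - Quarry: 15+10+19+27+3 = 74
Grove - Vale - Fenby - Quarry - Milton - Oak: 15+16+3+17+19 = 70
Grove - Vale - Fenby - Quarry - Oak - Milton: 15+16+3+30+19 = 83
… (106 more)
Grove - Milton - Quarry - Fenby - Vale - Oak: 5+17+3+16+11 = 52  ← best
The minimum is 52.
One shortest path: Grove → Milton → Quarry → Fenby → Vale → Oak.

Minimum one-way distance = 52 m.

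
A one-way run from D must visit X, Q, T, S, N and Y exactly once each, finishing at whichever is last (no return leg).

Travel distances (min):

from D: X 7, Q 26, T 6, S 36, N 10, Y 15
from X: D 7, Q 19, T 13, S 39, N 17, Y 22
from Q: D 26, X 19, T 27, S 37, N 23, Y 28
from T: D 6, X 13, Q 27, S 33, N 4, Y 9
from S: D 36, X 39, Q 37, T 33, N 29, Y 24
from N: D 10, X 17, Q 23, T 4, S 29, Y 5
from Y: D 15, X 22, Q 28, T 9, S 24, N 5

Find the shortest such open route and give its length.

Minimum one-way distance = 86 min.

There are 6! = 720 possible orderings.
D → X → Q → T → S → N → Y: 7+19+27+33+29+5 = 120
D → X → Q → T → S → Y → N: 7+19+27+33+24+5 = 115
D → X → Q → T → N → S → Y: 7+19+27+4+29+24 = 110
D → X → Q → T → N → Y → S: 7+19+27+4+5+24 = 86
D → X → Q → T → Y → S → N: 7+19+27+9+24+29 = 115
D → X → Q → T → Y → N → S: 7+19+27+9+5+29 = 96
D → X → Q → S → T → N → Y: 7+19+37+33+4+5 = 105
D → X → Q → S → T → Y → N: 7+19+37+33+9+5 = 110
… (712 more)
The minimum is 86.
One shortest path: D → X → Q → T → N → Y → S.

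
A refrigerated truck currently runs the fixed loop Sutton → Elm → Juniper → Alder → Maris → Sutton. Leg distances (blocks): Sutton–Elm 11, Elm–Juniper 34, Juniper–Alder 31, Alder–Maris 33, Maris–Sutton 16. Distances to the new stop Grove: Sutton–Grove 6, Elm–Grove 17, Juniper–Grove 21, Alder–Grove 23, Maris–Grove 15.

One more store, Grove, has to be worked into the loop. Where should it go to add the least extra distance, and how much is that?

Insertion cost between consecutive stops i–j is d(i,Grove) + d(Grove,j) − d(i,j):
  between Sutton and Elm: 6 + 17 − 11 = 12
  between Elm and Juniper: 17 + 21 − 34 = 4
  between Juniper and Alder: 21 + 23 − 31 = 13
  between Alder and Maris: 23 + 15 − 33 = 5
  between Maris and Sutton: 15 + 6 − 16 = 5
Cheapest insertion is between Elm and Juniper, adding 4.
New total = 125 + 4 = 129.

Adding 4 blocks by placing Grove on the Elm–Juniper leg.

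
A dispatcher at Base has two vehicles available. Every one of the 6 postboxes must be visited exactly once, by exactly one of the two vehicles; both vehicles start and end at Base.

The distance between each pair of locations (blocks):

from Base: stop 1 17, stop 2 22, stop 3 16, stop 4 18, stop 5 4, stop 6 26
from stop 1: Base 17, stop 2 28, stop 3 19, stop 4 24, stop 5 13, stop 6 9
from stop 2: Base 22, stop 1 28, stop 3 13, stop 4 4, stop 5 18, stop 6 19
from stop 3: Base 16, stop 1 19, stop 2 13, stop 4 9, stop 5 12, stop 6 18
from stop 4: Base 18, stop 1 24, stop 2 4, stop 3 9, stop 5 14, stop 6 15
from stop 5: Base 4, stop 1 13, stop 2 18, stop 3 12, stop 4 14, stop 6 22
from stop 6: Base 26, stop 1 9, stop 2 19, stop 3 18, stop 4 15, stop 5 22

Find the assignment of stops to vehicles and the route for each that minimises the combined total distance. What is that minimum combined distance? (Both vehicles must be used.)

Minimum combined distance: 82 blocks.

Try each way of splitting the stops between the two vehicles (each non-empty) and, for each split, find the best tour for each vehicle:
  {stop 1} + {stop 2, stop 3, stop 4, stop 5, stop 6}: 34 + 74 = 108
  {stop 2} + {stop 1, stop 3, stop 4, stop 5, stop 6}: 44 + 66 = 110
  {stop 1, stop 2} + {stop 3, stop 4, stop 5, stop 6}: 67 + 66 = 133
  {stop 3} + {stop 1, stop 2, stop 4, stop 5, stop 6}: 32 + 67 = 99
  {stop 1, stop 3} + {stop 2, stop 4, stop 5, stop 6}: 52 + 67 = 119
  {stop 2, stop 3} + {stop 1, stop 4, stop 5, stop 6}: 51 + 59 = 110
  … (31 splits in total)
  {stop 5} + {stop 1, stop 2, stop 3, stop 4, stop 6}: 8 + 74 = 82  ← best
Best: vehicle 1 Base → stop 5 → Base = 8; vehicle 2 Base → stop 1 → stop 6 → stop 2 → stop 4 → stop 3 → Base = 74; combined 82.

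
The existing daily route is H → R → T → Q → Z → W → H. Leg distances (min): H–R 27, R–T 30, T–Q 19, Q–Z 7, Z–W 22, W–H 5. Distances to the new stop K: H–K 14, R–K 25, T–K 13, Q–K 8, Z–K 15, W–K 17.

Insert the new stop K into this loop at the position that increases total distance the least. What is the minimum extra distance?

Insertion cost between consecutive stops i–j is d(i,K) + d(K,j) − d(i,j):
  between H and R: 14 + 25 − 27 = 12
  between R and T: 25 + 13 − 30 = 8
  between T and Q: 13 + 8 − 19 = 2
  between Q and Z: 8 + 15 − 7 = 16
  between Z and W: 15 + 17 − 22 = 10
  between W and H: 17 + 14 − 5 = 26
Cheapest insertion is between T and Q, adding 2.
New total = 110 + 2 = 112.

Minimum extra distance: 2 min, inserting K between T and Q.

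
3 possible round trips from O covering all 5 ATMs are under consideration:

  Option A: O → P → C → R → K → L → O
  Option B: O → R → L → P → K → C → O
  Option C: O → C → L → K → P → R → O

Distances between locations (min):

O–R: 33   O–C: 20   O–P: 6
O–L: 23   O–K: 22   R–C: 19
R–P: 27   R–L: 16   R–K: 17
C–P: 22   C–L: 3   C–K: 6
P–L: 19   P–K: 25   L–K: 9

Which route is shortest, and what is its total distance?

Option A: 6 + 22 + 19 + 17 + 9 + 23 = 96
Option B: 33 + 16 + 19 + 25 + 6 + 20 = 119
Option C: 20 + 3 + 9 + 25 + 27 + 33 = 117

Shortest is Option A, total 96 min.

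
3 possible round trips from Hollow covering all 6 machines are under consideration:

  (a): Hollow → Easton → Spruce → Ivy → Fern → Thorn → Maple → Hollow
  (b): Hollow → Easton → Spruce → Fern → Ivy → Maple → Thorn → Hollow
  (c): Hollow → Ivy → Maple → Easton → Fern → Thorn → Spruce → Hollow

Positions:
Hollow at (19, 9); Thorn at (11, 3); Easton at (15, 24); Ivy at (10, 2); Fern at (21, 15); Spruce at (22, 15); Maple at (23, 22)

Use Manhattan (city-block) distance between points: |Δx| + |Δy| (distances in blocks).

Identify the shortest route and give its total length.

(a): 19 + 16 + 25 + 24 + 22 + 31 + 17 = 154
(b): 19 + 16 + 1 + 24 + 33 + 31 + 14 = 138
(c): 16 + 33 + 10 + 15 + 22 + 23 + 9 = 128

128 blocks — (c) is the shortest.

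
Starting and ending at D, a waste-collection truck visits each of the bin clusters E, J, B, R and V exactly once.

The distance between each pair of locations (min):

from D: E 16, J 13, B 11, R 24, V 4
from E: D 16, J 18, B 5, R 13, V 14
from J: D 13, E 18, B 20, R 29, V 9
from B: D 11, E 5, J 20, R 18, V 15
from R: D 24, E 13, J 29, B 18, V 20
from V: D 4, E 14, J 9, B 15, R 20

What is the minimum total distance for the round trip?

With 5 stops there are 5!/2 = 60 distinct round trips (a route and its reverse cost the same).
D→E→J→B→R→V→D: 16+18+20+18+20+4 = 96
D→E→J→B→V→R→D: 16+18+20+15+20+24 = 113
D→E→J→R→B→V→D: 16+18+29+18+15+4 = 100
D→E→J→R→V→B→D: 16+18+29+20+15+11 = 109
D→E→J→V→B→R→D: 16+18+9+15+18+24 = 100
D→E→J→V→R→B→D: 16+18+9+20+18+11 = 92
D→E→B→J→R→V→D: 16+5+20+29+20+4 = 94
D→E→B→J→V→R→D: 16+5+20+9+20+24 = 94
D→E→B→R→J→V→D: 16+5+18+29+9+4 = 81
D→E→B→R→V→J→D: 16+5+18+20+9+13 = 81
D→E→B→V→J→R→D: 16+5+15+9+29+24 = 98
D→E→B→V→R→J→D: 16+5+15+20+29+13 = 98
D→E→R→J→B→V→D: 16+13+29+20+15+4 = 97
D→E→R→J→V→B→D: 16+13+29+9+15+11 = 93
… (46 more)
D→J→V→R→E→B→D: 13+9+20+13+5+11 = 71  ← best
The minimum is 71.
One optimal route: D → J → V → R → E → B → D (or its reverse).

71 min — the shortest possible round trip.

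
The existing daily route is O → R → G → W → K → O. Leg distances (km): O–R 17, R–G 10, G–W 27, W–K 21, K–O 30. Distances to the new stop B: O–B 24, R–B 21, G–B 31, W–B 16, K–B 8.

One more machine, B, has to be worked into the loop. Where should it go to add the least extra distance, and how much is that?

Minimum extra distance: 2 km, inserting B between K and O.

Insertion cost between consecutive stops i–j is d(i,B) + d(B,j) − d(i,j):
  between O and R: 24 + 21 − 17 = 28
  between R and G: 21 + 31 − 10 = 42
  between G and W: 31 + 16 − 27 = 20
  between W and K: 16 + 8 − 21 = 3
  between K and O: 8 + 24 − 30 = 2
Cheapest insertion is between K and O, adding 2.
New total = 105 + 2 = 107.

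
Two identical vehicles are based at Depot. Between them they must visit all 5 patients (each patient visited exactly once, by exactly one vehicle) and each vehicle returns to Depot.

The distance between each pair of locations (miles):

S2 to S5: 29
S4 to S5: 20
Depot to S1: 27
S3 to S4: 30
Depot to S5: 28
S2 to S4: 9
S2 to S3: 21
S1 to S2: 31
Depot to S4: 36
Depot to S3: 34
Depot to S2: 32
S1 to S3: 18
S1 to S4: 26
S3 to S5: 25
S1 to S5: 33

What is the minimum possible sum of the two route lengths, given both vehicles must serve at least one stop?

166 miles — the smallest possible combined total.

Check every non-empty split of the stops between the two vehicles; for each half take its own optimal tour:
  {S1} + {S2, S3, S4, S5}: 54 + 112 = 166
  {S2} + {S1, S3, S4, S5}: 64 + 123 = 187
  {S1, S2} + {S3, S4, S5}: 90 + 112 = 202
  {S3} + {S1, S2, S4, S5}: 68 + 115 = 183
  {S1, S3} + {S2, S4, S5}: 79 + 89 = 168
  {S2, S3} + {S1, S4, S5}: 87 + 101 = 188
  … (15 splits in total)
Best: vehicle 1 Depot → S1 → Depot = 54; vehicle 2 Depot → S3 → S2 → S4 → S5 → Depot = 112; combined 166.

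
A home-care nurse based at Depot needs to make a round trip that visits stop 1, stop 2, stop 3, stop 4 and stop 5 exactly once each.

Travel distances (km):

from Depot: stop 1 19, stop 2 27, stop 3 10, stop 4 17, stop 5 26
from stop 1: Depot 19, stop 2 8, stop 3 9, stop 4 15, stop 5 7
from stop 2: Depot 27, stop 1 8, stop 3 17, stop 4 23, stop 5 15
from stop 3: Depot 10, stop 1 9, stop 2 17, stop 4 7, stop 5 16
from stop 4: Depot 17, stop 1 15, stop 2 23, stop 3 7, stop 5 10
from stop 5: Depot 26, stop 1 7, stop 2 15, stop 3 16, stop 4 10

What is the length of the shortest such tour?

There are 60 distinct closed tours to check (reversals are equivalent).
Depot→stop 1→stop 2→stop 3→stop 4→stop 5→Depot: 19+8+17+7+10+26 = 87
Depot→stop 1→stop 2→stop 3→stop 5→stop 4→Depot: 19+8+17+16+10+17 = 87
Depot→stop 1→stop 2→stop 4→stop 3→stop 5→Depot: 19+8+23+7+16+26 = 99
Depot→stop 1→stop 2→stop 4→stop 5→stop 3→Depot: 19+8+23+10+16+10 = 86
Depot→stop 1→stop 2→stop 5→stop 3→stop 4→Depot: 19+8+15+16+7+17 = 82
Depot→stop 1→stop 2→stop 5→stop 4→stop 3→Depot: 19+8+15+10+7+10 = 69
Depot→stop 1→stop 3→stop 2→stop 4→stop 5→Depot: 19+9+17+23+10+26 = 104
Depot→stop 1→stop 3→stop 2→stop 5→stop 4→Depot: 19+9+17+15+10+17 = 87
Depot→stop 1→stop 3→stop 4→stop 2→stop 5→Depot: 19+9+7+23+15+26 = 99
Depot→stop 1→stop 3→stop 4→stop 5→stop 2→Depot: 19+9+7+10+15+27 = 87
Depot→stop 1→stop 3→stop 5→stop 2→stop 4→Depot: 19+9+16+15+23+17 = 99
Depot→stop 1→stop 3→stop 5→stop 4→stop 2→Depot: 19+9+16+10+23+27 = 104
Depot→stop 1→stop 4→stop 2→stop 3→stop 5→Depot: 19+15+23+17+16+26 = 116
Depot→stop 1→stop 4→stop 2→stop 5→stop 3→Depot: 19+15+23+15+16+10 = 98
… (46 more)
The minimum is 69.
One optimal route: Depot → stop 1 → stop 2 → stop 5 → stop 4 → stop 3 → Depot (or its reverse).

Shortest round trip = 69 km.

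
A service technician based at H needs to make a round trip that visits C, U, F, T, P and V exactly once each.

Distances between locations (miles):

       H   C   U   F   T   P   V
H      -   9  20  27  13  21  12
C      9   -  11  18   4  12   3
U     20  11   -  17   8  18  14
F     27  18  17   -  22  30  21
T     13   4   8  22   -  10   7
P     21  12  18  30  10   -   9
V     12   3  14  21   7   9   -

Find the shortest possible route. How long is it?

With 6 stops there are 6!/2 = 360 distinct round trips (a route and its reverse cost the same).
H→C→U→F→T→P→V→H: 9+11+17+22+10+9+12 = 90
H→C→U→F→T→V→P→H: 9+11+17+22+7+9+21 = 96
H→C→U→F→P→T→V→H: 9+11+17+30+10+7+12 = 96
H→C→U→F→P→V→T→H: 9+11+17+30+9+7+13 = 96
H→C→U→F→V→T→P→H: 9+11+17+21+7+10+21 = 96
H→C→U→F→V→P→T→H: 9+11+17+21+9+10+13 = 90
H→C→U→T→F→P→V→H: 9+11+8+22+30+9+12 = 101
H→C→U→T→F→V→P→H: 9+11+8+22+21+9+21 = 101
… (352 more)
H→C→F→U→T→P→V→H: 9+18+17+8+10+9+12 = 83  ← best
The minimum is 83.
One optimal route: H → C → F → U → T → P → V → H (or its reverse).

83 miles — the shortest possible round trip.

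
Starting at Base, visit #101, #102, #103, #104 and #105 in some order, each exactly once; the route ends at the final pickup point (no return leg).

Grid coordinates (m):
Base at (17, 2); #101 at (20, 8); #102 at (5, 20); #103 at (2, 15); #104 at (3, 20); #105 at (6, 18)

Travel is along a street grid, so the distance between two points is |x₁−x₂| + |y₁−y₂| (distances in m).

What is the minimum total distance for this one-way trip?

Shortest open route: 44 m.

There are 5! = 120 possible orderings.
Base → #101 → #102 → #103 → #104 → #105: 9+27+8+6+5 = 55
Base → #101 → #102 → #103 → #105 → #104: 9+27+8+7+5 = 56
Base → #101 → #102 → #104 → #103 → #105: 9+27+2+6+7 = 51
Base → #101 → #102 → #104 → #105 → #103: 9+27+2+5+7 = 50
Base → #101 → #102 → #105 → #103 → #104: 9+27+3+7+6 = 52
Base → #101 → #102 → #105 → #104 → #103: 9+27+3+5+6 = 50
Base → #101 → #103 → #102 → #104 → #105: 9+25+8+2+5 = 49
Base → #101 → #103 → #102 → #105 → #104: 9+25+8+3+5 = 50
Base → #101 → #103 → #104 → #102 → #105: 9+25+6+2+3 = 45
Base → #101 → #103 → #104 → #105 → #102: 9+25+6+5+3 = 48
Base → #101 → #103 → #105 → #102 → #104: 9+25+7+3+2 = 46
Base → #101 → #103 → #105 → #104 → #102: 9+25+7+5+2 = 48
Base → #101 → #104 → #102 → #103 → #105: 9+29+2+8+7 = 55
Base → #101 → #104 → #102 → #105 → #103: 9+29+2+3+7 = 50
… (106 more)
Base → #101 → #105 → #102 → #104 → #103: 9+24+3+2+6 = 44  ← best
The minimum is 44.
One shortest path: Base → #101 → #105 → #102 → #104 → #103.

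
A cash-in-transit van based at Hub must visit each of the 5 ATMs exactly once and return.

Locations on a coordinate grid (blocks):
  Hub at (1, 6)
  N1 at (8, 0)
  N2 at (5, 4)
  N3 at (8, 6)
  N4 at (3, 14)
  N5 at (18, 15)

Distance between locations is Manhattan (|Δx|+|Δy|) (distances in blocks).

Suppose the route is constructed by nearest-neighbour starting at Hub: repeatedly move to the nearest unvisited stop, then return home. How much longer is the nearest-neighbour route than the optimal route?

Excess over optimum: 14 blocks.

From Hub: N2=6, N3=7, N4=10, N1=13, N5=26 → choose N2 (6).
From N2: N3=5, N1=7, N4=12, N5=24 → choose N3 (5).
From N3: N1=6, N4=13, N5=19 → choose N1 (6).
From N1: N4=19, N5=25 → choose N4 (19).
From N4: N5=16 → choose N5 (16).
NN route Hub → N2 → N3 → N1 → N4 → N5 → Hub costs 78.
Optimal: Hub → N2 → N1 → N3 → N5 → N4 → Hub costs 64 (by enumerating all 60 distinct tours).
Excess = 78 − 64 = 14.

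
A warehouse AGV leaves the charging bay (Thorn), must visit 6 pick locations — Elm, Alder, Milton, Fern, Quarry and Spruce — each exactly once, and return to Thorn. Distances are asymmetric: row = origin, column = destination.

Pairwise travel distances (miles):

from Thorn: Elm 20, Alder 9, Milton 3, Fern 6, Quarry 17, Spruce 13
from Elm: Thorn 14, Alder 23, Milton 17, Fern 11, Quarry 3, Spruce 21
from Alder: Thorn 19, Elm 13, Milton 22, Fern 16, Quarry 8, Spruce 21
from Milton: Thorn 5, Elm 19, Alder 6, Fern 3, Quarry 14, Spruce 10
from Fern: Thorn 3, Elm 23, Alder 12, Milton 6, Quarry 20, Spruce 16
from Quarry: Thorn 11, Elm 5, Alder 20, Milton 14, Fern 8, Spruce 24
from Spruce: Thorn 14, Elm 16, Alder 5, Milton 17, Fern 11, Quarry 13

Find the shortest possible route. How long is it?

Thorn-Elm-Alder-Milton-Fern-Quarry-Spruce-Thorn: 20+23+22+3+20+24+14 = 126
Thorn-Elm-Alder-Milton-Fern-Spruce-Quarry-Thorn: 20+23+22+3+16+13+11 = 108
Thorn-Elm-Alder-Milton-Quarry-Fern-Spruce-Thorn: 20+23+22+14+8+16+14 = 117
Thorn-Elm-Alder-Milton-Quarry-Spruce-Fern-Thorn: 20+23+22+14+24+11+3 = 117
Thorn-Elm-Alder-Milton-Spruce-Fern-Quarry-Thorn: 20+23+22+10+11+20+11 = 117
Thorn-Elm-Alder-Milton-Spruce-Quarry-Fern-Thorn: 20+23+22+10+13+8+3 = 99
Thorn-Elm-Alder-Fern-Milton-Quarry-Spruce-Thorn: 20+23+16+6+14+24+14 = 117
Thorn-Elm-Alder-Fern-Milton-Spruce-Quarry-Thorn: 20+23+16+6+10+13+11 = 99
… (712 more)
Thorn-Milton-Spruce-Alder-Elm-Quarry-Fern-Thorn: 3+10+5+13+3+8+3 = 45  ← best
The minimum is 45.
One optimal route: Thorn → Milton → Spruce → Alder → Elm → Quarry → Fern → Thorn.

Minimum total distance: 45 miles.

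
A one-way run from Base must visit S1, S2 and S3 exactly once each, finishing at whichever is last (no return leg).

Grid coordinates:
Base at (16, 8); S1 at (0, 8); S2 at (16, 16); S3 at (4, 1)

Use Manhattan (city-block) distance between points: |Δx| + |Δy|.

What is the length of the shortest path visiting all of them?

Shortest open route: 43.

There are 3! = 6 possible orderings.
Base→S1→S2→S3: 16+24+27 = 67
Base→S1→S3→S2: 16+11+27 = 54
Base→S2→S1→S3: 8+24+11 = 43
Base→S2→S3→S1: 8+27+11 = 46
Base→S3→S1→S2: 19+11+24 = 54
Base→S3→S2→S1: 19+27+24 = 70
The minimum is 43.
One shortest path: Base → S2 → S1 → S3.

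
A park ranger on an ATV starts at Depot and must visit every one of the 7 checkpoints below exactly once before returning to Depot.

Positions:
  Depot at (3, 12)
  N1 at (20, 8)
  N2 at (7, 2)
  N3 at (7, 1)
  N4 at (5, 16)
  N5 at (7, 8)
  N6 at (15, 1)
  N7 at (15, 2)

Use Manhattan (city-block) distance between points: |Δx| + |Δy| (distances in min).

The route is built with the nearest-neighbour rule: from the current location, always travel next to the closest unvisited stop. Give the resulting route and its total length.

From Depot: distances to unvisited — N4=6, N5=8, N2=14, N3=15, N1=21, N7=22, N6=23. Nearest is N4 (6).
From N4: distances to unvisited — N5=10, N2=16, N3=17, N1=23, N7=24, N6=25. Nearest is N5 (10).
From N5: distances to unvisited — N2=6, N3=7, N1=13, N7=14, N6=15. Nearest is N2 (6).
From N2: distances to unvisited — N3=1, N7=8, N6=9, N1=19. Nearest is N3 (1).
From N3: distances to unvisited — N6=8, N7=9, N1=20. Nearest is N6 (8).
From N6: distances to unvisited — N7=1, N1=12. Nearest is N7 (1).
From N7: distances to unvisited — N1=11. Nearest is N1 (11).
Return N1→Depot: 21.
Total = 6 + 10 + 6 + 1 + 8 + 1 + 11 + 21 = 64.

Total distance 64 min via the nearest-neighbour route Depot → N4 → N5 → N2 → N3 → N6 → N7 → N1 → Depot.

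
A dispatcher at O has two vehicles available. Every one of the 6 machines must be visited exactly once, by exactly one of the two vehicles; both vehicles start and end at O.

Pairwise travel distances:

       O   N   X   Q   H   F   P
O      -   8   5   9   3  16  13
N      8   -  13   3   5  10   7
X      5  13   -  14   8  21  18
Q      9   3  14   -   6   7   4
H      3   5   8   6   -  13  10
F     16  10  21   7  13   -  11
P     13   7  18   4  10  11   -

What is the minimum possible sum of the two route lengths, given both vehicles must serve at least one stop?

52 — the smallest possible combined total.

Try each way of splitting the stops between the two vehicles (each non-empty) and, for each split, find the best tour for each vehicle:
  {N} + {X, Q, H, F, P}: 16 + 50 = 66
  {X} + {N, Q, H, F, P}: 10 + 42 = 52
  {N, X} + {Q, H, F, P}: 26 + 40 = 66
  {Q} + {N, X, H, F, P}: 18 + 52 = 70
  {N, Q} + {X, H, F, P}: 20 + 50 = 70
  {X, Q} + {N, H, F, P}: 28 + 42 = 70
  … (31 splits in total)
Best: vehicle 1 O → X → O = 10; vehicle 2 O → N → Q → F → P → H → O = 42; combined 52.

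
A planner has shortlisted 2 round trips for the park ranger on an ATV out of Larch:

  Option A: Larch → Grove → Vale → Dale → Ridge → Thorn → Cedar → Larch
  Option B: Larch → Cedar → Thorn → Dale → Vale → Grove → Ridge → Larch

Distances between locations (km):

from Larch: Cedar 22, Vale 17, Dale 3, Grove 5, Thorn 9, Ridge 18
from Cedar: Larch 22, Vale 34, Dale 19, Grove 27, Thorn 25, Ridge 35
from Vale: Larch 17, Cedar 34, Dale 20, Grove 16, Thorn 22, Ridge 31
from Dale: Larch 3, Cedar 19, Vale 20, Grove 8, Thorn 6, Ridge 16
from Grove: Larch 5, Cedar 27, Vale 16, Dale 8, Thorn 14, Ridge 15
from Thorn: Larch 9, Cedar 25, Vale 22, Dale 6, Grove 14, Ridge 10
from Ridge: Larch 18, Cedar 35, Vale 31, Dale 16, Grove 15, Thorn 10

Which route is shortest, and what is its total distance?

Shortest is Option A, total 114 km.

Option A: 5 + 16 + 20 + 16 + 10 + 25 + 22 = 114
Option B: 22 + 25 + 6 + 20 + 16 + 15 + 18 = 122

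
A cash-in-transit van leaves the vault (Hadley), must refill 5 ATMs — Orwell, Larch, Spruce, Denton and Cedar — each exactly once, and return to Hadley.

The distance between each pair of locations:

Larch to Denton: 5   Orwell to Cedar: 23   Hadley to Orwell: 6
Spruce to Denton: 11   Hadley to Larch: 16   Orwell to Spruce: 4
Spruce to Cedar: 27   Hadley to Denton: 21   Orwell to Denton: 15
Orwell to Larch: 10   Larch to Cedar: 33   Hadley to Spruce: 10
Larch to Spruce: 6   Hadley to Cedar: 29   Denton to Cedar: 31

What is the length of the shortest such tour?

There are 60 distinct closed tours to check (reversals are equivalent).
Hadley-Orwell-Larch-Spruce-Denton-Cedar-Hadley: 6+10+6+11+31+29 = 93
Hadley-Orwell-Larch-Spruce-Cedar-Denton-Hadley: 6+10+6+27+31+21 = 101
Hadley-Orwell-Larch-Denton-Spruce-Cedar-Hadley: 6+10+5+11+27+29 = 88
Hadley-Orwell-Larch-Denton-Cedar-Spruce-Hadley: 6+10+5+31+27+10 = 89
Hadley-Orwell-Larch-Cedar-Spruce-Denton-Hadley: 6+10+33+27+11+21 = 108
Hadley-Orwell-Larch-Cedar-Denton-Spruce-Hadley: 6+10+33+31+11+10 = 101
Hadley-Orwell-Spruce-Larch-Denton-Cedar-Hadley: 6+4+6+5+31+29 = 81
Hadley-Orwell-Spruce-Larch-Cedar-Denton-Hadley: 6+4+6+33+31+21 = 101
Hadley-Orwell-Spruce-Denton-Larch-Cedar-Hadley: 6+4+11+5+33+29 = 88
Hadley-Orwell-Spruce-Denton-Cedar-Larch-Hadley: 6+4+11+31+33+16 = 101
Hadley-Orwell-Spruce-Cedar-Larch-Denton-Hadley: 6+4+27+33+5+21 = 96
Hadley-Orwell-Spruce-Cedar-Denton-Larch-Hadley: 6+4+27+31+5+16 = 89
Hadley-Orwell-Denton-Larch-Spruce-Cedar-Hadley: 6+15+5+6+27+29 = 88
Hadley-Orwell-Denton-Larch-Cedar-Spruce-Hadley: 6+15+5+33+27+10 = 96
… (46 more)
The minimum is 81.
One optimal route: Hadley → Orwell → Spruce → Larch → Denton → Cedar → Hadley (or its reverse).

81 — the shortest possible round trip.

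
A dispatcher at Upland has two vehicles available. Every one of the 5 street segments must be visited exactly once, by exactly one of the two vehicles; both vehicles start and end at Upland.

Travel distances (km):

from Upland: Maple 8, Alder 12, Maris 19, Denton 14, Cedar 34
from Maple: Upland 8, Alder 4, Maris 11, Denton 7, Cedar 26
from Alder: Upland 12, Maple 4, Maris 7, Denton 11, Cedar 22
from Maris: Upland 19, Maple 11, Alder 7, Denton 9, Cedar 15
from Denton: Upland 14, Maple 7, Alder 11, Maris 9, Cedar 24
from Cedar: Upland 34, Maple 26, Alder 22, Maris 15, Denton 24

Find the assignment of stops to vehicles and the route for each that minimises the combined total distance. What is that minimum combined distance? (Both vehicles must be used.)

Check every non-empty split of the stops between the two vehicles; for each half take its own optimal tour:
  {Maple} + {Alder, Maris, Denton, Cedar}: 16 + 72 = 88
  {Alder} + {Maple, Maris, Denton, Cedar}: 24 + 72 = 96
  {Maple, Alder} + {Maris, Denton, Cedar}: 24 + 72 = 96
  {Maris} + {Maple, Alder, Denton, Cedar}: 38 + 72 = 110
  {Maple, Maris} + {Alder, Denton, Cedar}: 38 + 72 = 110
  {Alder, Maris} + {Maple, Denton, Cedar}: 38 + 72 = 110
  … (15 splits in total)
Best: vehicle 1 Upland → Maple → Upland = 16; vehicle 2 Upland → Alder → Maris → Cedar → Denton → Upland = 72; combined 88.

88 km — the smallest possible combined total.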